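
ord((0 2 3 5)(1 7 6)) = 12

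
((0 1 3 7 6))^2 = (0 3 6 1 7)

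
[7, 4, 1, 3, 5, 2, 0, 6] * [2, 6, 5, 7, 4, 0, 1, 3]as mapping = [0→3, 1→4, 2→6, 3→7, 4→0, 5→5, 6→2, 7→1]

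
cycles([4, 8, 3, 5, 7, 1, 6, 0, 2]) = (0 4 7)(1 8 2 3 5)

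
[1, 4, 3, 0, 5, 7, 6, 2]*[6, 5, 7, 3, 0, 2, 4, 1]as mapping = [0→5, 1→0, 2→3, 3→6, 4→2, 5→1, 6→4, 7→7]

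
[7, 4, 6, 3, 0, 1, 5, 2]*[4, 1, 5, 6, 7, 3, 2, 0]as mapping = [0→0, 1→7, 2→2, 3→6, 4→4, 5→1, 6→3, 7→5]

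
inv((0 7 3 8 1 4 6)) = (0 6 4 1 8 3 7)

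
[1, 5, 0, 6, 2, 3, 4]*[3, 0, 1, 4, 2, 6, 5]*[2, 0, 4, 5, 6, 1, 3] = [2, 3, 5, 1, 0, 6, 4]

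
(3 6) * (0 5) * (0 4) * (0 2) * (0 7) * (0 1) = (0 5 4 2 7 1)(3 6)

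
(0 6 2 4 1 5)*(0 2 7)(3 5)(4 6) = (0 4 1 3 5 2 6 7)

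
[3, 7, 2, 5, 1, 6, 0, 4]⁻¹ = [6, 4, 2, 0, 7, 3, 5, 1]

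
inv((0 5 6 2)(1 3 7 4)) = (0 2 6 5)(1 4 7 3)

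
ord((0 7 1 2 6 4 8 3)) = 8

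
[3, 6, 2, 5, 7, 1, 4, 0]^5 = [4, 3, 2, 7, 1, 0, 5, 6]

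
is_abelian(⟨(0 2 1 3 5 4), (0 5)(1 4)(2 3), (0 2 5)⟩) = no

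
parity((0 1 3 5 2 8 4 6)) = odd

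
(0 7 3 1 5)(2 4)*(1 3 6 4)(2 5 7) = (0 2 1 7 6 4 5)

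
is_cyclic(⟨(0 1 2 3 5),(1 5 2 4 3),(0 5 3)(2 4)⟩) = no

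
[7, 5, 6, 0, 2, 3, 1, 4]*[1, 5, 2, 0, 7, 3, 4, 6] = [6, 3, 4, 1, 2, 0, 5, 7]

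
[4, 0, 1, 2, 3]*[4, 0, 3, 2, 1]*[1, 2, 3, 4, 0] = [2, 0, 1, 4, 3]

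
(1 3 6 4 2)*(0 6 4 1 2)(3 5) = (0 6 1 5 3 4)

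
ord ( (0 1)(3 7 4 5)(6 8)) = 4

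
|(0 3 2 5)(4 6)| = 4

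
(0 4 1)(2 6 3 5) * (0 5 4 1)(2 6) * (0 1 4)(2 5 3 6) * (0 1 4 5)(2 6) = (0 5 6 2)(1 3)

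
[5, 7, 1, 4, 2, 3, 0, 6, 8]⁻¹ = [6, 2, 4, 5, 3, 0, 7, 1, 8]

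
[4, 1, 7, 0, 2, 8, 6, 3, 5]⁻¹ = [3, 1, 4, 7, 0, 8, 6, 2, 5]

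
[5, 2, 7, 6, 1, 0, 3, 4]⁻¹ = [5, 4, 1, 6, 7, 0, 3, 2]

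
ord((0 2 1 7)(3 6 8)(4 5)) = 12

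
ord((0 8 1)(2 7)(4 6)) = 6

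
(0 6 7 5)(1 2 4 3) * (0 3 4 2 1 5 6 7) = (0 7 6)(3 5)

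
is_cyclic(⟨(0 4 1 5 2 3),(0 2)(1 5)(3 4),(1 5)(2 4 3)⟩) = no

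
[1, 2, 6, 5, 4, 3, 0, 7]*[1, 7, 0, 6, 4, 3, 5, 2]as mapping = [0→7, 1→0, 2→5, 3→3, 4→4, 5→6, 6→1, 7→2]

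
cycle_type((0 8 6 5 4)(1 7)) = 2.5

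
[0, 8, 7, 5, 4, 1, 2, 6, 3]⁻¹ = [0, 5, 6, 8, 4, 3, 7, 2, 1]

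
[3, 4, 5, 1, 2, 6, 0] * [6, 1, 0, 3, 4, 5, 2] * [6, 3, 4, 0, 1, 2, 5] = [0, 1, 2, 3, 6, 4, 5]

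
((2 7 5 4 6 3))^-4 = (2 5 6)(3 7 4)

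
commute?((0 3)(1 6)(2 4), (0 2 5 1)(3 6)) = no:(0 3)(1 6)(2 4) * (0 2 5 1)(3 6) = (0 6)(1 3 2 4 5), (0 2 5 1)(3 6) * (0 3)(1 6)(2 4) = (0 4 2 5 6)(1 3)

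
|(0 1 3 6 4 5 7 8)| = 8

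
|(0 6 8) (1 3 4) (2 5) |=6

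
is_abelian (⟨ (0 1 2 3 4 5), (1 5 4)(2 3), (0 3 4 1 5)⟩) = no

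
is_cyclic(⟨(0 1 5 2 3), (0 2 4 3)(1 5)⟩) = no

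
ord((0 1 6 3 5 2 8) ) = 7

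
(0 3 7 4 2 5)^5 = (0 5 2 4 7 3)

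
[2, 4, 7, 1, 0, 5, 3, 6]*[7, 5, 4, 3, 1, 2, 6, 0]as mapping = [0→4, 1→1, 2→0, 3→5, 4→7, 5→2, 6→3, 7→6]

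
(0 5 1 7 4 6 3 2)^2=(0 1 4 3)(2 5 7 6)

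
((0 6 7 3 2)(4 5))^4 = (0 2 3 7 6)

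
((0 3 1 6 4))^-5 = ()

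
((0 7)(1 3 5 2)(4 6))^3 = (0 7)(1 2 5 3)(4 6)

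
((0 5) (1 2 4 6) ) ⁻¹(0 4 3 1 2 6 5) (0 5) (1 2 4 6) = (0 5 6 3 2 4 1) 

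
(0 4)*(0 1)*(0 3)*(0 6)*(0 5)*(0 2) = (0 4 1 3 6 5 2) 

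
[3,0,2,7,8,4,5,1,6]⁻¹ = [1,7,2,0,5,6,8,3,4]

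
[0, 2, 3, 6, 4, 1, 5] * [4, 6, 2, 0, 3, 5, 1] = [4, 2, 0, 1, 3, 6, 5]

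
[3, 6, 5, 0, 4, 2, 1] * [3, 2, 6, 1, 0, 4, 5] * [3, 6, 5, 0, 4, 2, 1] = [6, 2, 4, 0, 3, 1, 5]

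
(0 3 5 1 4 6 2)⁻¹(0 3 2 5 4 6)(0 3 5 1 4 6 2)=(0 1 6 2 3 5)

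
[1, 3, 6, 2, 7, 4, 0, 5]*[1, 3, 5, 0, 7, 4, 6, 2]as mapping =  [0→3, 1→0, 2→6, 3→5, 4→2, 5→7, 6→1, 7→4]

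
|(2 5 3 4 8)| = 5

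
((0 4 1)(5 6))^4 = (0 4 1)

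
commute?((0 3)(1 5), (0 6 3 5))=no:(0 3)(1 5) * (0 6 3 5)=(0 5 1)(3 6), (0 6 3 5) * (0 3)(1 5)=(0 6)(1 5 3)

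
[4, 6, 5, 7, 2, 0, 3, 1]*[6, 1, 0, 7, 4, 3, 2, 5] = [4, 2, 3, 5, 0, 6, 7, 1] 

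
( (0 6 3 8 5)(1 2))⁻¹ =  (0 5 8 3 6)(1 2)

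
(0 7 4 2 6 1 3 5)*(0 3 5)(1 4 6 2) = (0 7 6 4 1 5 3)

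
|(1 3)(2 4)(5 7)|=2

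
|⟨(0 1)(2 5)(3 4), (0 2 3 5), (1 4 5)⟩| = 720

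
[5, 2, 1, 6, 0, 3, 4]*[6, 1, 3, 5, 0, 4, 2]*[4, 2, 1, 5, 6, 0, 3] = [6, 5, 2, 1, 3, 0, 4]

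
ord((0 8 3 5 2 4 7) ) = 7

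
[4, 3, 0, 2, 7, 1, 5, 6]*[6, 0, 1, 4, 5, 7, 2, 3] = [5, 4, 6, 1, 3, 0, 7, 2]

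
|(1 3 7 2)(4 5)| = 4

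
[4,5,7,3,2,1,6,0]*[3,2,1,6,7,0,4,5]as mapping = [0→7,1→0,2→5,3→6,4→1,5→2,6→4,7→3]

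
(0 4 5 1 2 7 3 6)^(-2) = (0 3 2 5)(1 4 6 7)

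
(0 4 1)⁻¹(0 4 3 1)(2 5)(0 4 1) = (0 4 1 3)(2 5)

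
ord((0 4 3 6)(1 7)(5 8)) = 4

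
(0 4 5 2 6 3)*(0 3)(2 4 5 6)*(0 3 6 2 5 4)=(0 4 2 5)(3 6)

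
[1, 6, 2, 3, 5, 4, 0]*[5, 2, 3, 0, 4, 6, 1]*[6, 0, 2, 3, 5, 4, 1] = [2, 0, 3, 6, 1, 5, 4]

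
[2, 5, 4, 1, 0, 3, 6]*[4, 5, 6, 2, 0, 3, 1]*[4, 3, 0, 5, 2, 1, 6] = [6, 5, 4, 1, 2, 0, 3]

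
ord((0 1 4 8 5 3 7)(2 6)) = 14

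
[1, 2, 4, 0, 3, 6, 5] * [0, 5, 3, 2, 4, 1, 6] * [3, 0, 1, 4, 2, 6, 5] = [6, 4, 2, 3, 1, 5, 0]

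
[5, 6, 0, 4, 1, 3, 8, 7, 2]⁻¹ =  [2, 4, 8, 5, 3, 0, 1, 7, 6]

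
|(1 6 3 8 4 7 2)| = 7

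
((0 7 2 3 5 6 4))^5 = (0 6 3 7 4 5 2)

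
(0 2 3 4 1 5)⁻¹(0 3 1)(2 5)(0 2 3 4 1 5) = (0 3)(2 4 5)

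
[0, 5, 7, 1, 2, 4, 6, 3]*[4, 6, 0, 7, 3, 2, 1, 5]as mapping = [0→4, 1→2, 2→5, 3→6, 4→0, 5→3, 6→1, 7→7]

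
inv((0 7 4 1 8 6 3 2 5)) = (0 5 2 3 6 8 1 4 7)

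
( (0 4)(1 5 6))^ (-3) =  (0 4)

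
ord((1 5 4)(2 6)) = 6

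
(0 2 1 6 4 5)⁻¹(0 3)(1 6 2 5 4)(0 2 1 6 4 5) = (0 5 6 4 1)(2 3)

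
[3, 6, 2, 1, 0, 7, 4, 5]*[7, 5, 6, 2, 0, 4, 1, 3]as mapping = [0→2, 1→1, 2→6, 3→5, 4→7, 5→3, 6→0, 7→4]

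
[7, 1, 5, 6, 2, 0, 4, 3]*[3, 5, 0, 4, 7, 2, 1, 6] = [6, 5, 2, 1, 0, 3, 7, 4]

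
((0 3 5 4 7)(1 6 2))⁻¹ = (0 7 4 5 3)(1 2 6)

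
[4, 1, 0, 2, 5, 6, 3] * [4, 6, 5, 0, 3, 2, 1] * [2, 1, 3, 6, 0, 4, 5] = [6, 5, 0, 4, 3, 1, 2] 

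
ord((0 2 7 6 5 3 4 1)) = 8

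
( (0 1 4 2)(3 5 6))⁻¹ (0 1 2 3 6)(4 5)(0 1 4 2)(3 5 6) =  (0 5 3 1 4)(2 6)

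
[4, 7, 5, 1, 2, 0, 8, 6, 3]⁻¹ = [5, 3, 4, 8, 0, 2, 7, 1, 6]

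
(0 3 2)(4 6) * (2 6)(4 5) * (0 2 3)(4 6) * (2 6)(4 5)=(2 6 4 3 5)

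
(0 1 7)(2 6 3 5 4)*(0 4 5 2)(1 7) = (0 7 4)(2 6 3)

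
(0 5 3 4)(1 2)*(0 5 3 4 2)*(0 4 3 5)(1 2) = (0 5 3 1 4)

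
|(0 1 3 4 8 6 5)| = 7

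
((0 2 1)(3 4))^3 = (3 4)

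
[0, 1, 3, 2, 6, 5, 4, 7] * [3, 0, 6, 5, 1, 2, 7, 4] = [3, 0, 5, 6, 7, 2, 1, 4]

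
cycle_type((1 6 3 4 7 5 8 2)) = 8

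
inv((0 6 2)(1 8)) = (0 2 6)(1 8)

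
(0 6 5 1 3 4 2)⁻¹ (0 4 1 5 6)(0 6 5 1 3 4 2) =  (1 5 6 2 3)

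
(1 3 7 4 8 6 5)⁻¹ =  (1 5 6 8 4 7 3)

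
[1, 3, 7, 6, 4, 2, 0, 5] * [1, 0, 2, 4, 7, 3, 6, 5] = [0, 4, 5, 6, 7, 2, 1, 3]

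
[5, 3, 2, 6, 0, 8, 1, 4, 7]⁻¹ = [4, 6, 2, 1, 7, 0, 3, 8, 5]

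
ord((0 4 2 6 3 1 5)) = 7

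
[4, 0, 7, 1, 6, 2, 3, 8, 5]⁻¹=[1, 3, 5, 6, 0, 8, 4, 2, 7]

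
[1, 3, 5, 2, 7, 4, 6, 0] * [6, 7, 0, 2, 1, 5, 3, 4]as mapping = [0→7, 1→2, 2→5, 3→0, 4→4, 5→1, 6→3, 7→6]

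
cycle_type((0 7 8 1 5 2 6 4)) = 8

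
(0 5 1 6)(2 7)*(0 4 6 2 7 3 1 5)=(1 2 3)(4 6)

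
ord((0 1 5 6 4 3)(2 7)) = 6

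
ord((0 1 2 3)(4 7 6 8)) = 4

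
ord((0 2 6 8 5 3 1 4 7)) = 9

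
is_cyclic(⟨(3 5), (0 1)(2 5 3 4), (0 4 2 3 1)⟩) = no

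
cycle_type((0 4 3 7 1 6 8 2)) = 8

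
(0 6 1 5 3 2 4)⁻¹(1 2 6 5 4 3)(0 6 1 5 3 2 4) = (0 2 5 4 1 3)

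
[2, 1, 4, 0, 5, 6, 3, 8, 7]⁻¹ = [3, 1, 0, 6, 2, 4, 5, 8, 7]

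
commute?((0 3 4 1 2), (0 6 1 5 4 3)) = no:(0 3 4 1 2)*(0 6 1 5 4 3) = (1 2 6)(4 5), (0 6 1 5 4 3)*(0 3 4 1 2) = (0 6 2)(1 5)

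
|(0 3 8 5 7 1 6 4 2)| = 9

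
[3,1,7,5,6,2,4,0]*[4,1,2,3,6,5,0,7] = [3,1,7,5,0,2,6,4]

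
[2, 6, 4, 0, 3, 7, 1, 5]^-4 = [0, 1, 2, 3, 4, 5, 6, 7]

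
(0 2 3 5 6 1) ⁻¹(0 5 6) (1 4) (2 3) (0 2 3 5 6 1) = (0 4) (1 2 6) (3 5) 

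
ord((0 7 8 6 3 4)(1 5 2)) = 6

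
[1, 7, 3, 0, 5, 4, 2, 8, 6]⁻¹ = [3, 0, 6, 2, 5, 4, 8, 1, 7]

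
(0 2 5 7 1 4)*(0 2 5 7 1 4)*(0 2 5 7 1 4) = (0 7)(1 2)(4 5)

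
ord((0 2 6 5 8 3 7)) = 7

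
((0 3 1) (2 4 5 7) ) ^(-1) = (0 1 3) (2 7 5 4) 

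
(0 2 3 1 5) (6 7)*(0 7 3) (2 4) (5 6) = (0 4 2) (1 6 3) (5 7) 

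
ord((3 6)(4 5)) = 2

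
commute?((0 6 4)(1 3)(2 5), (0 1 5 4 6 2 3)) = no:(0 6 4)(1 3)(2 5)*(0 1 5 4 6 2 3) = (0 2 4 1)(3 5), (0 1 5 4 6 2 3)*(0 6 4)(1 3)(2 5) = (0 3 6 5)(1 2)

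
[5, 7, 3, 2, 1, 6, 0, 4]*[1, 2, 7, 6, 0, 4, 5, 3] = [4, 3, 6, 7, 2, 5, 1, 0]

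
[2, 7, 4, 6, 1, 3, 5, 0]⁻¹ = [7, 4, 0, 5, 2, 6, 3, 1]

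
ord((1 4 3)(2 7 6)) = 3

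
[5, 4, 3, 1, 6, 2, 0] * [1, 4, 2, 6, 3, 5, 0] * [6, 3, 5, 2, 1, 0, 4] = [0, 2, 4, 1, 6, 5, 3]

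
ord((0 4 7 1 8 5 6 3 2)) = 9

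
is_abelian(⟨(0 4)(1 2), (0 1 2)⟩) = no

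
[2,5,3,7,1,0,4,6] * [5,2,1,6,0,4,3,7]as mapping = [0→1,1→4,2→6,3→7,4→2,5→5,6→0,7→3]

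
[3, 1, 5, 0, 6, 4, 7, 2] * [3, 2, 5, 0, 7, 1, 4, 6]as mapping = [0→0, 1→2, 2→1, 3→3, 4→4, 5→7, 6→6, 7→5]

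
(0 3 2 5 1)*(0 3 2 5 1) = (0 2 1 3 5)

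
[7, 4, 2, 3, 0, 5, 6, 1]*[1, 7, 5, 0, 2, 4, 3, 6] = [6, 2, 5, 0, 1, 4, 3, 7]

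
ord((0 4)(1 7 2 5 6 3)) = 6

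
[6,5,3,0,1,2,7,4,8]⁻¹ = [3,4,5,2,7,1,0,6,8]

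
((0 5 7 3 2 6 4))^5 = (0 6 3 5 4 2 7)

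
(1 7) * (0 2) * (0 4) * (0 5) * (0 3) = (0 2 4 5 3)(1 7)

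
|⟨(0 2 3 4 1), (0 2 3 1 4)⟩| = 60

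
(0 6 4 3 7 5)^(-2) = (0 7 4)(3 6 5)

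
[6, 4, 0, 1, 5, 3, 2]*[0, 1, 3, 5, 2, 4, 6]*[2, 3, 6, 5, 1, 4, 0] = [0, 6, 2, 3, 1, 4, 5]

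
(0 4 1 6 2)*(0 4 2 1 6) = (0 2 4 6 1)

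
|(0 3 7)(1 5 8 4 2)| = 15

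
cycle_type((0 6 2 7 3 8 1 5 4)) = 9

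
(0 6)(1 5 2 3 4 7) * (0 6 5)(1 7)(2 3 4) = (0 5 3 2 4 1)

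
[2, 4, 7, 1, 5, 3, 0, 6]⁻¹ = [6, 3, 0, 5, 1, 4, 7, 2]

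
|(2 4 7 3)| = 4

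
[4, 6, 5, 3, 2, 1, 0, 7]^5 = [6, 5, 4, 3, 0, 2, 1, 7]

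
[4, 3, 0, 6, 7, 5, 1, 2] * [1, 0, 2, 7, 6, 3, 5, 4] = [6, 7, 1, 5, 4, 3, 0, 2]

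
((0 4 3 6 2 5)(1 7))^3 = (0 6)(1 7)(2 4)(3 5)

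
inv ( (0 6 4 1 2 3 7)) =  (0 7 3 2 1 4 6)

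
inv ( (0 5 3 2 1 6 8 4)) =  (0 4 8 6 1 2 3 5)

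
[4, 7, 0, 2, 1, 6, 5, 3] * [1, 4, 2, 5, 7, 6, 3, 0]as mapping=[0→7, 1→0, 2→1, 3→2, 4→4, 5→3, 6→6, 7→5]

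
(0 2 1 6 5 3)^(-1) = (0 3 5 6 1 2)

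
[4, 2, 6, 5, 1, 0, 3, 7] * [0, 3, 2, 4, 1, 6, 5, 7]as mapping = [0→1, 1→2, 2→5, 3→6, 4→3, 5→0, 6→4, 7→7]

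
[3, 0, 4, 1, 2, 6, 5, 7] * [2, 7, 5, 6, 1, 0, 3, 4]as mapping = [0→6, 1→2, 2→1, 3→7, 4→5, 5→3, 6→0, 7→4]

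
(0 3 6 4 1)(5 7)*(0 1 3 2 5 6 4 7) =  (0 2 5)(3 4)(6 7)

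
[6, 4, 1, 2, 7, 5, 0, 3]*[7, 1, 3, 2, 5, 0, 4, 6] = [4, 5, 1, 3, 6, 0, 7, 2]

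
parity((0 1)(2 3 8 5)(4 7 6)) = even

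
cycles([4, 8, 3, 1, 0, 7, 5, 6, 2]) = (0 4)(1 8 2 3)(5 7 6)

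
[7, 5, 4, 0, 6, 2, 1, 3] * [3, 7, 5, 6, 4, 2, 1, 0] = [0, 2, 4, 3, 1, 5, 7, 6]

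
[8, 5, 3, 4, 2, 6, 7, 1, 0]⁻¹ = [8, 7, 4, 2, 3, 1, 5, 6, 0]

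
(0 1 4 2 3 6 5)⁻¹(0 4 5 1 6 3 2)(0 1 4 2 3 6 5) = (0 4 5 6 3 1 2)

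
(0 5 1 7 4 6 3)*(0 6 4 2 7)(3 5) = (0 3 6 5 1)(2 7)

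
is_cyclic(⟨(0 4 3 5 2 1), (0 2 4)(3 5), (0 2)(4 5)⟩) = no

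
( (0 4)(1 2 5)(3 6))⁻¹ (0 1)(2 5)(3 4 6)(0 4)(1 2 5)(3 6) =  (0 3 6)(1 5)(2 4)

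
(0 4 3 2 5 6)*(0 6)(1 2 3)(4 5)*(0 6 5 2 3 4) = (0 2)(1 3 4)(5 6)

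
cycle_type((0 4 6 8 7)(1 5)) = 2.5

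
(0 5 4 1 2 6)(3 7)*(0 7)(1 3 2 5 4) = (0 4 3)(1 5)(2 6 7)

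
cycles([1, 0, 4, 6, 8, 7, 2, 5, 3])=(0 1)(2 4 8 3 6)(5 7)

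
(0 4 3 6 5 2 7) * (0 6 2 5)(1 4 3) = (0 3 2 7 6)(1 4)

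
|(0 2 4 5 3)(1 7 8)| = 15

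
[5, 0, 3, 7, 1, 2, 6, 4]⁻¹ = [1, 4, 5, 2, 7, 0, 6, 3]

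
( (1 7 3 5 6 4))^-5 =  (1 7 3 5 6 4)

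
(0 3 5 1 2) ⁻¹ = (0 2 1 5 3) 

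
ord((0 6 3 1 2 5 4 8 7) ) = 9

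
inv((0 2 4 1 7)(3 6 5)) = (0 7 1 4 2)(3 5 6)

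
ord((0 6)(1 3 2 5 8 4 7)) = 14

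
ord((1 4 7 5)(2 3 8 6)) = 4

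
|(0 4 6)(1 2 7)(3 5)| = 6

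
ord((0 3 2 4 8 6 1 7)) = 8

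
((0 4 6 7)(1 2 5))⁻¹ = (0 7 6 4)(1 5 2)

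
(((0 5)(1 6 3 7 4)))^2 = (1 3 4 6 7)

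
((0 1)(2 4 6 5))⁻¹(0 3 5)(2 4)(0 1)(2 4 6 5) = (1 3 2)(4 6)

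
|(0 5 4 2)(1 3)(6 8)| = 4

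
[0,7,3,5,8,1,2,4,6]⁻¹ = [0,5,6,2,7,3,8,1,4]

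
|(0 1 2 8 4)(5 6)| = 10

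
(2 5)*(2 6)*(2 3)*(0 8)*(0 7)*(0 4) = (0 8 7 4)(2 5 6 3)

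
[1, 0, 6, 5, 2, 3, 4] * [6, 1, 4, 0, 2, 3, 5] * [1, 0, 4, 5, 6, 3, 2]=[0, 2, 3, 5, 6, 1, 4]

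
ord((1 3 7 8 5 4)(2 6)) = 6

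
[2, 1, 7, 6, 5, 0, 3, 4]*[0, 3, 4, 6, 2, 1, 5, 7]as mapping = [0→4, 1→3, 2→7, 3→5, 4→1, 5→0, 6→6, 7→2]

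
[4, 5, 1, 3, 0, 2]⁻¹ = [4, 2, 5, 3, 0, 1]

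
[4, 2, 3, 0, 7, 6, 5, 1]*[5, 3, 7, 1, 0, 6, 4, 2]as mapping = [0→0, 1→7, 2→1, 3→5, 4→2, 5→4, 6→6, 7→3]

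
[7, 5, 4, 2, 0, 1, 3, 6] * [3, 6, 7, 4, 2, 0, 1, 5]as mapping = [0→5, 1→0, 2→2, 3→7, 4→3, 5→6, 6→4, 7→1]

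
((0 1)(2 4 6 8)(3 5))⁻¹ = (0 1)(2 8 6 4)(3 5)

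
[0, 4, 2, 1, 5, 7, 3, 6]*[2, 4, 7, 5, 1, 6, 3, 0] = [2, 1, 7, 4, 6, 0, 5, 3]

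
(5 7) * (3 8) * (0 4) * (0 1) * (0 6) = (0 4 1 6)(3 8)(5 7)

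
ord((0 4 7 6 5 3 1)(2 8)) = 14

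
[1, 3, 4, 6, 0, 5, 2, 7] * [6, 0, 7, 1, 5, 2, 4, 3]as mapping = [0→0, 1→1, 2→5, 3→4, 4→6, 5→2, 6→7, 7→3]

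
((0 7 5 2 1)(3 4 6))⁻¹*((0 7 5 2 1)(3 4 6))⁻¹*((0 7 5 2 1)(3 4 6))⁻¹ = (0 5 1 7 2)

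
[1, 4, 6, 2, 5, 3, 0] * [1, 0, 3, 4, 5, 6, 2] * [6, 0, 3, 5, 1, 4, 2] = [6, 4, 3, 5, 2, 1, 0]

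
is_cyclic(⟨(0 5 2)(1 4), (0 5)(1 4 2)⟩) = no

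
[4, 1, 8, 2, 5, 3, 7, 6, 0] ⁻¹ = [8, 1, 3, 5, 0, 4, 7, 6, 2] 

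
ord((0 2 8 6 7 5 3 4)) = 8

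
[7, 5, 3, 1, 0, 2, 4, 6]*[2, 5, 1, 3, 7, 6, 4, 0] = [0, 6, 3, 5, 2, 1, 7, 4]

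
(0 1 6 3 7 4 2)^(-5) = (0 6 7 2 1 3 4)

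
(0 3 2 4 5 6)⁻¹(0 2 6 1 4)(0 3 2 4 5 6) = (0 1 5 3 4)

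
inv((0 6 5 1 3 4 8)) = (0 8 4 3 1 5 6)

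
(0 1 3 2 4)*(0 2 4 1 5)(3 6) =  (0 5)(1 6 3 4 2)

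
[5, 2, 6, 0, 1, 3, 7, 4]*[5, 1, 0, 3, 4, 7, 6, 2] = [7, 0, 6, 5, 1, 3, 2, 4]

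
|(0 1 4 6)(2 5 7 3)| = 4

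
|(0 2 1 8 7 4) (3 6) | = 6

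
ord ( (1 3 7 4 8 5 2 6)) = 8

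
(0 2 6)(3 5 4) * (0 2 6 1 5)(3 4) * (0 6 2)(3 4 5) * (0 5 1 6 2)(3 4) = (1 4)(2 6 5 3)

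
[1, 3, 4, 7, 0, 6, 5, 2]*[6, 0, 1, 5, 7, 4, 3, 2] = [0, 5, 7, 2, 6, 3, 4, 1]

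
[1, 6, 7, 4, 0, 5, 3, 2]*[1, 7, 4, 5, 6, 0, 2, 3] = [7, 2, 3, 6, 1, 0, 5, 4]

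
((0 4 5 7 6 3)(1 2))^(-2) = (0 6 5)(3 7 4)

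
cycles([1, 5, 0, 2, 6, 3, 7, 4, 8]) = (0 1 5 3 2) (4 6 7) 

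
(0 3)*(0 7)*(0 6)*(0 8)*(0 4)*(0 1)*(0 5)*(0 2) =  (0 3 7 6 8 4 1 5 2)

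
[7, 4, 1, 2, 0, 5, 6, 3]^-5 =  [7, 4, 1, 2, 0, 5, 6, 3]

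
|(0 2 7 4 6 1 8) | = 7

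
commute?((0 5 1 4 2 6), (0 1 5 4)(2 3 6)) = no:(0 5 1 4 2 6)*(0 1 5 4)(2 3 6) = (0 4 3 6 1), (0 1 5 4)(2 3 6)*(0 5 1 4 2 6) = (0 4 5 2 3)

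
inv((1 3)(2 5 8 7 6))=(1 3)(2 6 7 8 5)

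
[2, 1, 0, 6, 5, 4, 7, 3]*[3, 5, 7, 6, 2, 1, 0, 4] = [7, 5, 3, 0, 1, 2, 4, 6]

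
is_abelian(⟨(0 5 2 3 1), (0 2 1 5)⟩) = no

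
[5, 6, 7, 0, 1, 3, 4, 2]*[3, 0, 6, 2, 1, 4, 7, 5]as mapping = [0→4, 1→7, 2→5, 3→3, 4→0, 5→2, 6→1, 7→6]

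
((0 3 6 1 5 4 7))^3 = (0 1 7 6 4 3 5)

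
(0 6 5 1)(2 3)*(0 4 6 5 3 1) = (0 5)(1 4 6 3 2)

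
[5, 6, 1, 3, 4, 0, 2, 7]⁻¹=[5, 2, 6, 3, 4, 0, 1, 7]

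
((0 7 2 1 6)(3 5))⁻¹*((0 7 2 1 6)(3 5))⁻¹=(0 1 7 6 2)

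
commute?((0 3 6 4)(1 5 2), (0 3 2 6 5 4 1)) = no:(0 3 6 4)(1 5 2)*(0 3 2 6 5 4 1) = (0 2)(1 4 3 5 6), (0 3 2 6 5 4 1)*(0 3 6 4)(1 5 2) = (0 6 2 4 5)(1 3)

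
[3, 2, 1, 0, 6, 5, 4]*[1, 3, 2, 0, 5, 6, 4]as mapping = [0→0, 1→2, 2→3, 3→1, 4→4, 5→6, 6→5]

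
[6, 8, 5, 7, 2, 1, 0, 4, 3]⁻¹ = [6, 5, 4, 8, 7, 2, 0, 3, 1]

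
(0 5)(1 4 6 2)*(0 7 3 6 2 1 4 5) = (1 5 7 3 6)(2 4)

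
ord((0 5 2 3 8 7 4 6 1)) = 9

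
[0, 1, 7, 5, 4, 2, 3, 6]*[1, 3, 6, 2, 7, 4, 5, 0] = [1, 3, 0, 4, 7, 6, 2, 5]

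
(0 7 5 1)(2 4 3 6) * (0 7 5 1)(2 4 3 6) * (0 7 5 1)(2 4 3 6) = (0 1 5 7)(2 6 3 4)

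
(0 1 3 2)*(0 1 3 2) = (0 3)(1 2)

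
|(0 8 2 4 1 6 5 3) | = 8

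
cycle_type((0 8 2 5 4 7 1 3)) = 8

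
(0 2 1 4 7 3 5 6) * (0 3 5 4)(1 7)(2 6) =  (0 6 3 4 1)(2 7 5)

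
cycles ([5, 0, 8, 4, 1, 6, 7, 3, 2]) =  (0 5 6 7 3 4 1)(2 8)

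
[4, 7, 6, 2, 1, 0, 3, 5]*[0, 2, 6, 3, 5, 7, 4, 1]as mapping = [0→5, 1→1, 2→4, 3→6, 4→2, 5→0, 6→3, 7→7]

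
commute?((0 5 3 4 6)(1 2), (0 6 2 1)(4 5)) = no:(0 5 3 4 6)(1 2)*(0 6 2 1)(4 5) = (0 4 2)(3 5), (0 6 2 1)(4 5)*(0 5 3 4 6)(1 2) = (1 5 6)(3 4)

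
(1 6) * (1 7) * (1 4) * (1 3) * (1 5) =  (1 6 7 4 3 5)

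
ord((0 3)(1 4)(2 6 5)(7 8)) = 6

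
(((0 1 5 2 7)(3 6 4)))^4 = (0 7 2 5 1)(3 6 4)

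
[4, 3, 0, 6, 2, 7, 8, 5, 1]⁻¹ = [2, 8, 4, 1, 0, 7, 3, 5, 6]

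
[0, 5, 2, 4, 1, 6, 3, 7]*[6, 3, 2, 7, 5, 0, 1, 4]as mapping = [0→6, 1→0, 2→2, 3→5, 4→3, 5→1, 6→7, 7→4]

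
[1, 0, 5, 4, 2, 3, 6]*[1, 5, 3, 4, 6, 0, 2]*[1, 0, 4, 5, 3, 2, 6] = [2, 0, 1, 6, 5, 3, 4]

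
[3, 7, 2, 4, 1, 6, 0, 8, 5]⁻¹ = [6, 4, 2, 0, 3, 8, 5, 1, 7]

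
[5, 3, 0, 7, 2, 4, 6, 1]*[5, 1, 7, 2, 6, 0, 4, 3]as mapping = [0→0, 1→2, 2→5, 3→3, 4→7, 5→6, 6→4, 7→1]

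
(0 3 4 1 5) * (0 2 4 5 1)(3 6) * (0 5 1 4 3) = (0 6)(1 4 5 2 3)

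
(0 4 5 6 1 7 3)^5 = (0 7 6 4 3 1 5)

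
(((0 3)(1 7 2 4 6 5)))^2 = (1 2 6)(4 5 7)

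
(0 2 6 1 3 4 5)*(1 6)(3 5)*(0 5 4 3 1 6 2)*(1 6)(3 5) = (1 4 6 2)(3 5)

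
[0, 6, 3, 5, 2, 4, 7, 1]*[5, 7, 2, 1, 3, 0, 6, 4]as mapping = [0→5, 1→6, 2→1, 3→0, 4→2, 5→3, 6→4, 7→7]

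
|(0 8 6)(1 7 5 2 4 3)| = 6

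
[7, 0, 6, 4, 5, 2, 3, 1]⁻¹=[1, 7, 5, 6, 3, 4, 2, 0]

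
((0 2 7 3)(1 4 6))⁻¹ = (0 3 7 2)(1 6 4)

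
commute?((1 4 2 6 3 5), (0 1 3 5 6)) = no:(1 4 2 6 3 5)*(0 1 3 5 6) = (0 1 4 2)(3 6 5), (0 1 3 5 6)*(1 4 2 6 3 5) = (0 4 2 6)(1 5 3)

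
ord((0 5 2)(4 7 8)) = 3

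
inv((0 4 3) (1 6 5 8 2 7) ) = (0 3 4) (1 7 2 8 5 6) 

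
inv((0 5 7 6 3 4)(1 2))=(0 4 3 6 7 5)(1 2)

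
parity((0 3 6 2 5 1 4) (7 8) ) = odd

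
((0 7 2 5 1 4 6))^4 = (0 1 7 4 2 6 5)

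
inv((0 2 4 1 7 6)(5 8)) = (0 6 7 1 4 2)(5 8)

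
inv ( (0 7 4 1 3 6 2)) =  (0 2 6 3 1 4 7)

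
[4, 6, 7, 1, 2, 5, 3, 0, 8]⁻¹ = [7, 3, 4, 6, 0, 5, 1, 2, 8]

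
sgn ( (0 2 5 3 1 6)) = -1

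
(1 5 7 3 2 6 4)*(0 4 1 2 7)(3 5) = (0 4 2 6 1 3 7 5)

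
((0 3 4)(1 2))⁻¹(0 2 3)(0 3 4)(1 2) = (1 4 3)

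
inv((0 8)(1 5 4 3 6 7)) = (0 8)(1 7 6 3 4 5)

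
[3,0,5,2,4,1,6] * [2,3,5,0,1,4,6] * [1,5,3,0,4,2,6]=[1,3,4,2,5,0,6]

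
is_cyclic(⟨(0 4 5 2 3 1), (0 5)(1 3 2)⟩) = no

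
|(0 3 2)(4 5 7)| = 3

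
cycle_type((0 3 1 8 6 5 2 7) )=8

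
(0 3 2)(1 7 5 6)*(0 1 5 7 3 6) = (0 6 5)(1 3 2)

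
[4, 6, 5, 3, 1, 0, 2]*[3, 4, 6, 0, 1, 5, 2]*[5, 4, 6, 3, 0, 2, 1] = [4, 6, 2, 5, 0, 3, 1]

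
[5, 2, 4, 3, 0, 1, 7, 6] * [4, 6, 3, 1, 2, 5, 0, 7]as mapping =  [0→5, 1→3, 2→2, 3→1, 4→4, 5→6, 6→7, 7→0]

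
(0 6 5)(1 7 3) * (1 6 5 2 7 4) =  (0 5)(1 4)(2 7 3 6)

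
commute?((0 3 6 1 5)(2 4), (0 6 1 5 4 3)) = no:(0 3 6 1 5)(2 4)*(0 6 1 5 4 3) = (1 4 2 3)(5 6), (0 6 1 5 4 3)*(0 3 6 1 5)(2 4) = (0 1)(2 4 6 5)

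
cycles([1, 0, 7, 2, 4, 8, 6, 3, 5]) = (0 1)(2 7 3)(5 8)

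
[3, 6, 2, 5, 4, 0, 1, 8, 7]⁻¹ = [5, 6, 2, 0, 4, 3, 1, 8, 7]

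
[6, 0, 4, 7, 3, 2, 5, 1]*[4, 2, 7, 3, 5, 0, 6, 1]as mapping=[0→6, 1→4, 2→5, 3→1, 4→3, 5→7, 6→0, 7→2]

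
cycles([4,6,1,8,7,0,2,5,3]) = (0 4 7 5)(1 6 2)(3 8)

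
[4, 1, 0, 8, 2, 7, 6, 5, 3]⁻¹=[2, 1, 4, 8, 0, 7, 6, 5, 3]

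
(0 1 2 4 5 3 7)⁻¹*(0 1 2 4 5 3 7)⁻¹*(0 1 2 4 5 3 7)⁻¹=(0 5 1 3 2 7 4)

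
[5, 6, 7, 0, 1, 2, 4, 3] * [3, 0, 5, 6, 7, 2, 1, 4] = [2, 1, 4, 3, 0, 5, 7, 6]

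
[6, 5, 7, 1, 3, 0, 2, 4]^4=[4, 2, 1, 6, 0, 7, 3, 5]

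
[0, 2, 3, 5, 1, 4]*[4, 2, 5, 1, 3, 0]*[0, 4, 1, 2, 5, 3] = [5, 3, 4, 0, 1, 2]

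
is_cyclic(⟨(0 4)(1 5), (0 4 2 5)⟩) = no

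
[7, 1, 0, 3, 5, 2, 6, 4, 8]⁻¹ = [2, 1, 5, 3, 7, 4, 6, 0, 8]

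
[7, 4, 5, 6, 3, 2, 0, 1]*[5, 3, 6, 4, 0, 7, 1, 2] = [2, 0, 7, 1, 4, 6, 5, 3]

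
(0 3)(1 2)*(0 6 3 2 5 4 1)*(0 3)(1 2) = (0 1 5 4 2 3 6)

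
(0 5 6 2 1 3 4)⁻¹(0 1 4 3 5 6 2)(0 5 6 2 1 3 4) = (0 4 6 2 1 5 3)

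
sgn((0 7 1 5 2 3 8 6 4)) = 1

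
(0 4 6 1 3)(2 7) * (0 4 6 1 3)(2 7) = (0 6 3 4 1)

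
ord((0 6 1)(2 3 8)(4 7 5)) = 3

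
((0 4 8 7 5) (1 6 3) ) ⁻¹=(0 5 7 8 4) (1 3 6) 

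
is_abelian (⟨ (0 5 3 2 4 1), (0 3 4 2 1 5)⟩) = no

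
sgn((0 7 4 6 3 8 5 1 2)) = 1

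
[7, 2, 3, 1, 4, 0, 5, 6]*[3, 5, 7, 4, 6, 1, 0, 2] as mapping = [0→2, 1→7, 2→4, 3→5, 4→6, 5→3, 6→1, 7→0] 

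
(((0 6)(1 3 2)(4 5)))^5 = (0 6)(1 2 3)(4 5)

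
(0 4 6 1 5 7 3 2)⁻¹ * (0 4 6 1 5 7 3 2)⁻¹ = (0 3 5 6)(1 4 2 7)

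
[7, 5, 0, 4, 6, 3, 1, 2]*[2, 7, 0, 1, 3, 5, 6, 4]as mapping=[0→4, 1→5, 2→2, 3→3, 4→6, 5→1, 6→7, 7→0]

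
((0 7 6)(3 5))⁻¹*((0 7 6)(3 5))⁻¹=(0 7 6)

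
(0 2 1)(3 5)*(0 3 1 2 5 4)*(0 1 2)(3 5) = (0 3 4 1 5 2)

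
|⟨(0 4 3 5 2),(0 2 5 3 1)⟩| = 360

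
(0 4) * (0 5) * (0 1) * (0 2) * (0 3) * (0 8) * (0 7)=(0 4 5 1 2 3 8 7)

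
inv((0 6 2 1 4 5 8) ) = (0 8 5 4 1 2 6) 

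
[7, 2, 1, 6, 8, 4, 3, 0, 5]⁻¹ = [7, 2, 1, 6, 5, 8, 3, 0, 4]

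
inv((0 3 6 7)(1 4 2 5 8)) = (0 7 6 3)(1 8 5 2 4)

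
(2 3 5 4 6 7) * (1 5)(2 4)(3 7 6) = (1 5 2 7 4 3)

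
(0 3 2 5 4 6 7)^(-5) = (0 2 4 7 3 5 6)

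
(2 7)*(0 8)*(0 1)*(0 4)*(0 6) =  (0 8 1 4 6)(2 7)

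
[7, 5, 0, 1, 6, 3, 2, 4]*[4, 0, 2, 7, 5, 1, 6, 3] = [3, 1, 4, 0, 6, 7, 2, 5]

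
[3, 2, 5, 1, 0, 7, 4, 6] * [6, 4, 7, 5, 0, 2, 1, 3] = [5, 7, 2, 4, 6, 3, 0, 1]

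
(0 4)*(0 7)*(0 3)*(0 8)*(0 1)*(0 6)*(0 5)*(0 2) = (0 4 7 3 8 1 6 5 2)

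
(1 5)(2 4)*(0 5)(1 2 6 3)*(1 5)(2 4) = (0 1)(3 5 4 6)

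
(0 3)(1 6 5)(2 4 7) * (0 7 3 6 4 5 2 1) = (0 6 2 5)(1 4 3 7)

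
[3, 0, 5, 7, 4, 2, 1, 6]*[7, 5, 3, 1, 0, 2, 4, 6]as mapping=[0→1, 1→7, 2→2, 3→6, 4→0, 5→3, 6→5, 7→4]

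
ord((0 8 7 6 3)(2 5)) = 10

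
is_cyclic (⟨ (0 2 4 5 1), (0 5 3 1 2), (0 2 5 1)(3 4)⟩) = no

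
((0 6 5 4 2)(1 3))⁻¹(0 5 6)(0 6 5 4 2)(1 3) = (4 5 6)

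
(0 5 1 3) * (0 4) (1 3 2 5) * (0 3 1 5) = (0 5 1 2) (3 4) 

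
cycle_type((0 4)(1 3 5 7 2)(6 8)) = 2^2.5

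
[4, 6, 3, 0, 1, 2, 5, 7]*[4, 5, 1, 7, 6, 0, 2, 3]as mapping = [0→6, 1→2, 2→7, 3→4, 4→5, 5→1, 6→0, 7→3]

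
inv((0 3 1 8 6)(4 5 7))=(0 6 8 1 3)(4 7 5)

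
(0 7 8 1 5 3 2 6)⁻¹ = (0 6 2 3 5 1 8 7)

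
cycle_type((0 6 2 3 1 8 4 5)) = 8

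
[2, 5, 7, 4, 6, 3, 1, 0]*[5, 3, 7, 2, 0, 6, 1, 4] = [7, 6, 4, 0, 1, 2, 3, 5]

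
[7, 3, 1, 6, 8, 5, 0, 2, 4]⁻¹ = [6, 2, 7, 1, 8, 5, 3, 0, 4]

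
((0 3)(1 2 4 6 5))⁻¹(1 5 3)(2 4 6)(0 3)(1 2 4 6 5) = (0 2 1)(4 6 5)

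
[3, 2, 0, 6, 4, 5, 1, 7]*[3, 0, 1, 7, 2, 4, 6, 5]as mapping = [0→7, 1→1, 2→3, 3→6, 4→2, 5→4, 6→0, 7→5]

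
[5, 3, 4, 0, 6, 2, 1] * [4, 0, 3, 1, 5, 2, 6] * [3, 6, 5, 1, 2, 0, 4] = [5, 6, 0, 2, 4, 1, 3]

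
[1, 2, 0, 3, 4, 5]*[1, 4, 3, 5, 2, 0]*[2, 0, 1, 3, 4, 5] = [4, 3, 0, 5, 1, 2]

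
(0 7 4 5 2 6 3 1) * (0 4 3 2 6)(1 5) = (0 7 3 5 6 2)(1 4)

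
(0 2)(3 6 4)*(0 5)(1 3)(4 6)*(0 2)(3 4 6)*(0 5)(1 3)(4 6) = (0 5 2)(1 6)(3 4)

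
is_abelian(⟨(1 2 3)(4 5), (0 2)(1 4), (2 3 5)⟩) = no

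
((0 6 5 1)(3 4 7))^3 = (0 1 5 6)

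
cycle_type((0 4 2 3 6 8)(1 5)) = 2.6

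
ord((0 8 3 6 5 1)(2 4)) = 6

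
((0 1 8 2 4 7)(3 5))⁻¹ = (0 7 4 2 8 1)(3 5)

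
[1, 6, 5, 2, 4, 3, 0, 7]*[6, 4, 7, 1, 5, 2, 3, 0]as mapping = [0→4, 1→3, 2→2, 3→7, 4→5, 5→1, 6→6, 7→0]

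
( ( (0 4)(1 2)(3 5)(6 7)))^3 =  (0 4)(1 2)(3 5)(6 7)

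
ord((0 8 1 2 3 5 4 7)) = 8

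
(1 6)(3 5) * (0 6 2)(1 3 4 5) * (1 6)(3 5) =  (0 1 2)(3 6 5 4)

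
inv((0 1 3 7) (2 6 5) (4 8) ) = (0 7 3 1) (2 5 6) (4 8) 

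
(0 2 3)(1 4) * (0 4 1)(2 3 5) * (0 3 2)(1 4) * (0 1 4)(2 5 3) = (0 5 1)(2 3 4)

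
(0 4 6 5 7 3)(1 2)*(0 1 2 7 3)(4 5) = (0 5 3 1 7)(4 6)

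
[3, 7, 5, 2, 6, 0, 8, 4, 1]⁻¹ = [5, 8, 3, 0, 7, 2, 4, 1, 6]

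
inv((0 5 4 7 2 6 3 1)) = (0 1 3 6 2 7 4 5)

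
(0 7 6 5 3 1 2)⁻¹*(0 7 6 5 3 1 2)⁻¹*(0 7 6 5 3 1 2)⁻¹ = (0 3 7 1 6 2 5)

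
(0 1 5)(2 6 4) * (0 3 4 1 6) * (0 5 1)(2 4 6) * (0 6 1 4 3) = (0 2 5)(1 4 3)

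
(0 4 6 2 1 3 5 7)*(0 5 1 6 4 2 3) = (0 2 6 3 1)(5 7)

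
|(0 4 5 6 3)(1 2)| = 10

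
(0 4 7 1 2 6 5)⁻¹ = (0 5 6 2 1 7 4)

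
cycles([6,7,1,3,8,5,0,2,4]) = (0 6)(1 7 2)(4 8)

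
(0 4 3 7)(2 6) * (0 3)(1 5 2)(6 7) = (0 4)(1 5 2 7 3 6)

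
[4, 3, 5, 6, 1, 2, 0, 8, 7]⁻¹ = [6, 4, 5, 1, 0, 2, 3, 8, 7]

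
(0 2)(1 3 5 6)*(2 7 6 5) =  (0 7 6 1 3 2)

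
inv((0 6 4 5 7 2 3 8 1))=(0 1 8 3 2 7 5 4 6)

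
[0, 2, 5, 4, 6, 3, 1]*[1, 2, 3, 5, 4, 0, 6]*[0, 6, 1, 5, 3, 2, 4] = [6, 5, 0, 3, 4, 2, 1]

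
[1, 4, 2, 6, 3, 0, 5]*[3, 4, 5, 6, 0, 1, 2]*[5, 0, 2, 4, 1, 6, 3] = [1, 5, 6, 2, 3, 4, 0]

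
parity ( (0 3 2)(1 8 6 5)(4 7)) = even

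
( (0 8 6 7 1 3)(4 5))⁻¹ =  (0 3 1 7 6 8)(4 5)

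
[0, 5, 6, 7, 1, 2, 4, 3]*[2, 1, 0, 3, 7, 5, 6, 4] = [2, 5, 6, 4, 1, 0, 7, 3]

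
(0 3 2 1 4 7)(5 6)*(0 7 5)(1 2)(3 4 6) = (0 4 5 3 1 6)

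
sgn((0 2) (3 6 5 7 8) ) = -1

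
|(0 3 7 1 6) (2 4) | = 10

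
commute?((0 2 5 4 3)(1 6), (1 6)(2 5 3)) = no:(0 2 5 4 3)(1 6)*(1 6)(2 5 3) = (0 5 4 2 3), (1 6)(2 5 3)*(0 2 5 4 3)(1 6) = (0 2 4 3 5)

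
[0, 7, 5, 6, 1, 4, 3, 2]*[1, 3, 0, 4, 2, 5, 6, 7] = [1, 7, 5, 6, 3, 2, 4, 0]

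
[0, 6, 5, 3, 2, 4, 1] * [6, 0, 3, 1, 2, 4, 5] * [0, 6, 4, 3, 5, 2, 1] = [1, 2, 5, 6, 3, 4, 0]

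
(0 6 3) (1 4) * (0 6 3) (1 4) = (0 3 6) 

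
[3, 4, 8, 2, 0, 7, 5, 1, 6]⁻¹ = [4, 7, 3, 0, 1, 6, 8, 5, 2]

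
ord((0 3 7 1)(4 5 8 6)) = 4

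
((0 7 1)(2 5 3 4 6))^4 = (0 7 1)(2 6 4 3 5)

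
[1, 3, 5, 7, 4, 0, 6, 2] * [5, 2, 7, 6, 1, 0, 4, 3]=[2, 6, 0, 3, 1, 5, 4, 7]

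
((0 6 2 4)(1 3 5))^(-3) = (0 6 2 4)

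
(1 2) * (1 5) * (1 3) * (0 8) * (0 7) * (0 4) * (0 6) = (0 8 7 4 6)(1 2 5 3)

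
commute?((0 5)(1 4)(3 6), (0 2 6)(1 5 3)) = no:(0 5)(1 4)(3 6) * (0 2 6)(1 5 3) = (0 3)(1 4 5 2 6), (0 2 6)(1 5 3) * (0 5)(1 4)(3 6) = (0 2 3 4 1)(5 6)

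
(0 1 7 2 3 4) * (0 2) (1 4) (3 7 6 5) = (0 4 2 7) (1 6 5 3) 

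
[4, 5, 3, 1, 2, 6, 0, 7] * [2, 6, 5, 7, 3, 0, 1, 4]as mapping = [0→3, 1→0, 2→7, 3→6, 4→5, 5→1, 6→2, 7→4]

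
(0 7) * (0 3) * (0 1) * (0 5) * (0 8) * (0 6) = (0 7 3 1 5 8 6)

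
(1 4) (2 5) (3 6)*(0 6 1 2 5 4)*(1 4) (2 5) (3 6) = (0 3 4 5 2 1) 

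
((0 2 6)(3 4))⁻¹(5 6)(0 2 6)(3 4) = (0 5)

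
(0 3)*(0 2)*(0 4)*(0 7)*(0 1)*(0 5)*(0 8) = (0 3 2 4 7 1 5 8)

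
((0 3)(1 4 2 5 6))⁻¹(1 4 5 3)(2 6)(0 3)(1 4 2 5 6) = (0 4 2 6)(1 5)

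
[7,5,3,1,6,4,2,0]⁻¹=[7,3,6,2,5,1,4,0]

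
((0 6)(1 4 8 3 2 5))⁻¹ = (0 6)(1 5 2 3 8 4)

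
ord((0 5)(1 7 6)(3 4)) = 6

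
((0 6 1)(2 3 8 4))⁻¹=(0 1 6)(2 4 8 3)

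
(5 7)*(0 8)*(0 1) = (0 8 1) (5 7) 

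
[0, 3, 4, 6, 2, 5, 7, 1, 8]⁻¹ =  [0, 7, 4, 1, 2, 5, 3, 6, 8]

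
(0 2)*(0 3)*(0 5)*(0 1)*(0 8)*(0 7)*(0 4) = (0 2 3 5 1 8 7 4) 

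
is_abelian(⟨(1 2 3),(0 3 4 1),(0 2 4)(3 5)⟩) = no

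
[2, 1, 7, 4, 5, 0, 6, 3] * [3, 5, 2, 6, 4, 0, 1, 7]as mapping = [0→2, 1→5, 2→7, 3→4, 4→0, 5→3, 6→1, 7→6]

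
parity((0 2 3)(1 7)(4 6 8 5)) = even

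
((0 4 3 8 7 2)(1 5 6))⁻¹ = (0 2 7 8 3 4)(1 6 5)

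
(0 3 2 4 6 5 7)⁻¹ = (0 7 5 6 4 2 3)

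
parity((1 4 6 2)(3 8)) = even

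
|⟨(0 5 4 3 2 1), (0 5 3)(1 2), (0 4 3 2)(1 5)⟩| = 720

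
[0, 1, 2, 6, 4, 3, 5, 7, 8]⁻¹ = [0, 1, 2, 5, 4, 6, 3, 7, 8]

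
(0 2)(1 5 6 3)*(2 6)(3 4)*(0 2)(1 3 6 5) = (0 5)(4 6)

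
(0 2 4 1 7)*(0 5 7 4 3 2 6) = (0 6)(1 4)(2 3)(5 7)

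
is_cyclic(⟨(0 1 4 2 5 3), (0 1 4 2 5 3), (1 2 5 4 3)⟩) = no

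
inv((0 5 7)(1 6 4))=(0 7 5)(1 4 6)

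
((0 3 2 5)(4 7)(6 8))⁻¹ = (0 5 2 3)(4 7)(6 8)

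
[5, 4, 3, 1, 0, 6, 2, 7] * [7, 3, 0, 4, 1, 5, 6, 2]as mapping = [0→5, 1→1, 2→4, 3→3, 4→7, 5→6, 6→0, 7→2]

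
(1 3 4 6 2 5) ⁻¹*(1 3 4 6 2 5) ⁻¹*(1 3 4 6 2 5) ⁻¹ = (1 6) (2 3) (4 5) 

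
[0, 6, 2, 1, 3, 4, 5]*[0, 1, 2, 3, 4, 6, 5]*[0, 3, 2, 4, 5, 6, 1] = [0, 6, 2, 3, 4, 5, 1]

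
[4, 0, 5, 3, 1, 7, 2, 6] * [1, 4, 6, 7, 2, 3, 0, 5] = [2, 1, 3, 7, 4, 5, 6, 0]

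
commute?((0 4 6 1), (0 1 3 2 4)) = no:(0 4 6 1)*(0 1 3 2 4) = (2 4 6 3), (0 1 3 2 4)*(0 4 6 1) = (1 3 2 6)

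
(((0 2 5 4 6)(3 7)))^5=(3 7)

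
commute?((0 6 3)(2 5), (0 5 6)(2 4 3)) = no:(0 6 3)(2 5)*(0 5 6)(2 4 3) = (2 6)(3 5 4), (0 5 6)(2 4 3)*(0 6 3)(2 5) = (0 2 4)(3 5)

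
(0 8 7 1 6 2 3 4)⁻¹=(0 4 3 2 6 1 7 8)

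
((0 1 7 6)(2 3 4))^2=(0 7)(1 6)(2 4 3)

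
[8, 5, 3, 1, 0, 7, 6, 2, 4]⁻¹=[4, 3, 7, 2, 8, 1, 6, 5, 0]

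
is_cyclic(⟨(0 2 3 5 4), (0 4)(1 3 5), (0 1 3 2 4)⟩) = no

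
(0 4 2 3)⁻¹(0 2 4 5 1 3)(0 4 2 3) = (0 4 3 2 5 1)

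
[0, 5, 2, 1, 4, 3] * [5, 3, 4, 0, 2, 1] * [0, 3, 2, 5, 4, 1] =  [1, 3, 4, 5, 2, 0]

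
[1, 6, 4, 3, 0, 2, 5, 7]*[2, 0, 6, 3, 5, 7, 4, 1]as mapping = [0→0, 1→4, 2→5, 3→3, 4→2, 5→6, 6→7, 7→1]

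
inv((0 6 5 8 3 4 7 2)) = (0 2 7 4 3 8 5 6)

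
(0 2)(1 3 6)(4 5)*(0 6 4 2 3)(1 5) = (0 3 4 1)(2 6 5)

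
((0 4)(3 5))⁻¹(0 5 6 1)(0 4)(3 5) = (1 4 3 6)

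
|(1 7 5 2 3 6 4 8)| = 8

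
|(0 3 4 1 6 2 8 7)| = 8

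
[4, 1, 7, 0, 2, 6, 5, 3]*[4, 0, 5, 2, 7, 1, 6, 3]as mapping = [0→7, 1→0, 2→3, 3→4, 4→5, 5→6, 6→1, 7→2]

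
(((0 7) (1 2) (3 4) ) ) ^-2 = () 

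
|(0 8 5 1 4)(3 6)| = 10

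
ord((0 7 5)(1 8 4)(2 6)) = 6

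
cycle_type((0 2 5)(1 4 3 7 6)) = 3.5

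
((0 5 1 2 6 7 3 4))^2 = (0 1 6 3)(2 7 4 5)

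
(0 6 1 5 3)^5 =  ()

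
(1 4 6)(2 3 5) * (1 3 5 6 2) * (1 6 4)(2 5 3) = (2 3 4 5 6)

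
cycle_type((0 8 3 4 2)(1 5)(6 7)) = 2^2.5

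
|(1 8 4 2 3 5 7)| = 7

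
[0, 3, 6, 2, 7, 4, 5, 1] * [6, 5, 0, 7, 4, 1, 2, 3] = [6, 7, 2, 0, 3, 4, 1, 5]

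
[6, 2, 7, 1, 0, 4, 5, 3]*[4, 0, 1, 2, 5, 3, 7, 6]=[7, 1, 6, 0, 4, 5, 3, 2]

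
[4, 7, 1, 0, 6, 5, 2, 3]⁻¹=[3, 2, 6, 7, 0, 5, 4, 1]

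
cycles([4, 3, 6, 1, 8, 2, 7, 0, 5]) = (0 4 8 5 2 6 7)(1 3)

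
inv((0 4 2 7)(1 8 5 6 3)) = (0 7 2 4)(1 3 6 5 8)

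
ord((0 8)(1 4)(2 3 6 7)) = 4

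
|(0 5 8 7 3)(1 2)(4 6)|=10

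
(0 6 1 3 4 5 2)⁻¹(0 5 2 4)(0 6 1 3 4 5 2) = (0 5 6 2)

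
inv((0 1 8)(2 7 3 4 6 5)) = (0 8 1)(2 5 6 4 3 7)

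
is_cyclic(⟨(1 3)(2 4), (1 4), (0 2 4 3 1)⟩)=no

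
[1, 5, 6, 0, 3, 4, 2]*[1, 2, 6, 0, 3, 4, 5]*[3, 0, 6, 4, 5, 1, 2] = [6, 5, 1, 0, 3, 4, 2]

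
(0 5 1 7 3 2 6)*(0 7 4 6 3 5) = (1 4 6 7 5)(2 3)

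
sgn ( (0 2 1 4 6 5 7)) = 1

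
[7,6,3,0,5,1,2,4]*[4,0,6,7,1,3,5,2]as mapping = [0→2,1→5,2→7,3→4,4→3,5→0,6→6,7→1]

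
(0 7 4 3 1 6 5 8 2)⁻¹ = (0 2 8 5 6 1 3 4 7)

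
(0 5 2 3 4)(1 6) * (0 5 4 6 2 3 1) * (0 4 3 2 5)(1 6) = (0 3 1 5 2 6 4)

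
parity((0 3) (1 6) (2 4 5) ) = even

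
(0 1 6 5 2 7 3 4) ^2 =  (0 6 2 3) (1 5 7 4) 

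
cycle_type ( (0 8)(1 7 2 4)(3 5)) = 2^2.4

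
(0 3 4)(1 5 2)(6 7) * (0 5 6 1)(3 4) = (0 4 5 2)(1 6 7)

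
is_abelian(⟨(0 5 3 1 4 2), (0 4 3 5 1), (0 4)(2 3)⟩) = no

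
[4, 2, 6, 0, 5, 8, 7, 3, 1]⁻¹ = [3, 8, 1, 7, 0, 4, 2, 6, 5]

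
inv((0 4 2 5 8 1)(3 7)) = (0 1 8 5 2 4)(3 7)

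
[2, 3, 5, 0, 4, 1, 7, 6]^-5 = [0, 1, 2, 3, 4, 5, 7, 6]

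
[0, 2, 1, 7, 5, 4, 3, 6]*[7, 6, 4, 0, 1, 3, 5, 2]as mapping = [0→7, 1→4, 2→6, 3→2, 4→3, 5→1, 6→0, 7→5]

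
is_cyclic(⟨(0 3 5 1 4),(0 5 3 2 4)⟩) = no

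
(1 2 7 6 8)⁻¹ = (1 8 6 7 2)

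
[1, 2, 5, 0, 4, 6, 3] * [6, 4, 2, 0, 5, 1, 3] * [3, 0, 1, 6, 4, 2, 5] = [4, 1, 0, 5, 2, 6, 3]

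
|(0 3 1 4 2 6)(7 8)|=6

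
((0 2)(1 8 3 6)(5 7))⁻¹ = (0 2)(1 6 3 8)(5 7)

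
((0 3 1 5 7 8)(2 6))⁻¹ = (0 8 7 5 1 3)(2 6)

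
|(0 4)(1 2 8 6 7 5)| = 6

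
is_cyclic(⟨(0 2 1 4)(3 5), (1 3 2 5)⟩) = no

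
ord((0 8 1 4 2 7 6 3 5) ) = 9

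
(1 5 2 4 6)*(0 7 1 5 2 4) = (0 7 1 2) (4 6 5) 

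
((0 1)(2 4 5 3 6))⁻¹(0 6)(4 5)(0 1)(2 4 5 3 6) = (1 2)(3 5)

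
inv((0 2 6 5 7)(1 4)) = (0 7 5 6 2)(1 4)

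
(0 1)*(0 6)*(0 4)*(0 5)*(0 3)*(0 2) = (0 1 6 4 5 3 2)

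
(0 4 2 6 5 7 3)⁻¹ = (0 3 7 5 6 2 4)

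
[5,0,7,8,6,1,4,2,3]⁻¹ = [1,5,7,8,6,0,4,2,3]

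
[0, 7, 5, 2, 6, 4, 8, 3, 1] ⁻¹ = [0, 8, 3, 7, 5, 2, 4, 1, 6] 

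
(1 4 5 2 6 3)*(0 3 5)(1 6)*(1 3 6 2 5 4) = (0 6 4)(2 3)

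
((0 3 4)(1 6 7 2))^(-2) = (0 3 4)(1 7)(2 6)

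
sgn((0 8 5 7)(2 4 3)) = -1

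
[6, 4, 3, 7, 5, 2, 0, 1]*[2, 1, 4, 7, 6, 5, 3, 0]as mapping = [0→3, 1→6, 2→7, 3→0, 4→5, 5→4, 6→2, 7→1]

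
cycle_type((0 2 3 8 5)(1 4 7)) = 3.5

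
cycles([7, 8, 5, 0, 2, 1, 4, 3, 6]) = (0 7 3)(1 8 6 4 2 5)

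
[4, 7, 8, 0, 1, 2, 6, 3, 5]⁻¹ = [3, 4, 5, 7, 0, 8, 6, 1, 2]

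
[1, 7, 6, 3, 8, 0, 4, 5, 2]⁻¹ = [5, 0, 8, 3, 6, 7, 2, 1, 4]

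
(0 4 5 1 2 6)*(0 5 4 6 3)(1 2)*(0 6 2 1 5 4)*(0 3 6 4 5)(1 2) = (0 1)(2 6 5)(3 4)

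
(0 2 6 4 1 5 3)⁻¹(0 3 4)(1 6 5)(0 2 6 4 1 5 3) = (0 1 2)(3 5 4)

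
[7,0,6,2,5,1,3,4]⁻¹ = [1,5,3,6,7,4,2,0]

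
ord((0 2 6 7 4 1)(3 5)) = 6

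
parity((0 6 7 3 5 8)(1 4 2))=odd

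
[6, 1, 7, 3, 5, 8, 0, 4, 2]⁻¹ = [6, 1, 8, 3, 7, 4, 0, 2, 5]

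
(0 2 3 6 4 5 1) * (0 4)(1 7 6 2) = (0 1 4 5 7 6)(2 3)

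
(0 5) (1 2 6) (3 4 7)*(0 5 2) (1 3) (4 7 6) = (0 2 4 6 3 7 1) 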